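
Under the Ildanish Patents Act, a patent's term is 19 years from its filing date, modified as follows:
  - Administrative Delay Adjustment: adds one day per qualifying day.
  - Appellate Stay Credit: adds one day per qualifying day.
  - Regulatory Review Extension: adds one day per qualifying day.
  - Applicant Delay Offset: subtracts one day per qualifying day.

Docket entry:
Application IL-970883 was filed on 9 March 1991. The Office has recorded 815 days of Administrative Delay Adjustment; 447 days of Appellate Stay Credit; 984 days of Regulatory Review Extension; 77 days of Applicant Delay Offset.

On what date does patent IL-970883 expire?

Base term: filing date + 19 years → 9 March 2010.
Administrative Delay Adjustment: +815 days → 1 June 2012.
Appellate Stay Credit: +447 days → 22 August 2013.
Regulatory Review Extension: +984 days → 2 May 2016.
Applicant Delay Offset: −77 days → 15 February 2016.

2016-02-15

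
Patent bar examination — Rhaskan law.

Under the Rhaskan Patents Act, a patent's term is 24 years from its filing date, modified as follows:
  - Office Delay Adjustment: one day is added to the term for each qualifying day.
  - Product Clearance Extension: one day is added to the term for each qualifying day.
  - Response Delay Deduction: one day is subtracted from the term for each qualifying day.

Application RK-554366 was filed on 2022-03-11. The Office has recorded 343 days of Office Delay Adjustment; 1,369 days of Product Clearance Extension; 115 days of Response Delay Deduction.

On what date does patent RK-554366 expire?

Base term: filing date + 24 years → 11 March 2046.
Office Delay Adjustment: +343 days → 17 February 2047.
Product Clearance Extension: +1369 days → 17 November 2050.
Response Delay Deduction: −115 days → 25 July 2050.

2050-07-25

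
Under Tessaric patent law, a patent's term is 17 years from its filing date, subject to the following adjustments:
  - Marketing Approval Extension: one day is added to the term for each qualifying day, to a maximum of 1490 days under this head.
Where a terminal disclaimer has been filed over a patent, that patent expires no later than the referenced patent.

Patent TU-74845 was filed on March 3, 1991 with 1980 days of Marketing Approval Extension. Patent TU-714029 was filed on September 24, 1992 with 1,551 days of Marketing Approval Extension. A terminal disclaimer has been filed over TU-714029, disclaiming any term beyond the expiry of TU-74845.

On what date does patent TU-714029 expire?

Natural term of TU-714029:
  Base: filing + 17 years → 24 September 2009.
  Marketing Approval Extension: 1551 days claimed exceeds the 1490-day cap, so +1490 days → 23 October 2013.
Expiry of referenced patent TU-74845:
  Base: filing + 17 years → 3 March 2008.
  Marketing Approval Extension: 1980 days claimed exceeds the 1490-day cap, so +1490 days → 1 April 2012.
Terminal disclaimer: TU-714029 expires on the earlier of 23 October 2013 and 1 April 2012.

2012-04-01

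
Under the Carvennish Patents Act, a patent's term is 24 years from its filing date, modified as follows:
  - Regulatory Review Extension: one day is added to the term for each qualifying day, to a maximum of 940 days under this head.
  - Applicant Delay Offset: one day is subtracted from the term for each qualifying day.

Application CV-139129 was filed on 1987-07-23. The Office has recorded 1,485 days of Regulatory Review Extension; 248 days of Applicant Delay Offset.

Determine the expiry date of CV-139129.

June 14, 2013

Base term: filing date + 24 years → 23 July 2011.
Regulatory Review Extension: 1485 days claimed exceeds the 940-day cap, so +940 days → 17 February 2014.
Applicant Delay Offset: −248 days → 14 June 2013.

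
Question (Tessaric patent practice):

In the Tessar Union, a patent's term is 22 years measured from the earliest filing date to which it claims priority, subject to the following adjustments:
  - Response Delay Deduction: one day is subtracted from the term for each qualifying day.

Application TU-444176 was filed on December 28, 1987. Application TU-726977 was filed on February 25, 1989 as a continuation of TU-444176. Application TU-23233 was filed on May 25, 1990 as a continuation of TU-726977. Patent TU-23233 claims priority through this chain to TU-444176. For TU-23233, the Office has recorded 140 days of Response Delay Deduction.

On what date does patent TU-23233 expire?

August 10, 2009

Earliest priority filing: 28 December 1987.
Base term: 28 December 1987 + 22 years → 28 December 2009.
Response Delay Deduction: −140 days → 10 August 2009.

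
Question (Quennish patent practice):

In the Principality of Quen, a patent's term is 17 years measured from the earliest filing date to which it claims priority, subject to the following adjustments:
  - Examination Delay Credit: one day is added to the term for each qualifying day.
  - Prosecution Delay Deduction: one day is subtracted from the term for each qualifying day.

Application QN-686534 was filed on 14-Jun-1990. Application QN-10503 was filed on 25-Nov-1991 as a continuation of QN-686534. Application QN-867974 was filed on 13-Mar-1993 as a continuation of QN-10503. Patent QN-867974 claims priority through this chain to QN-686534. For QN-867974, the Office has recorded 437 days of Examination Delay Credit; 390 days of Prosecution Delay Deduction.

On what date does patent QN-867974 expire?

2007-07-31

Earliest priority filing: 14 June 1990.
Base term: 14 June 1990 + 17 years → 14 June 2007.
Examination Delay Credit: +437 days → 24 August 2008.
Prosecution Delay Deduction: −390 days → 31 July 2007.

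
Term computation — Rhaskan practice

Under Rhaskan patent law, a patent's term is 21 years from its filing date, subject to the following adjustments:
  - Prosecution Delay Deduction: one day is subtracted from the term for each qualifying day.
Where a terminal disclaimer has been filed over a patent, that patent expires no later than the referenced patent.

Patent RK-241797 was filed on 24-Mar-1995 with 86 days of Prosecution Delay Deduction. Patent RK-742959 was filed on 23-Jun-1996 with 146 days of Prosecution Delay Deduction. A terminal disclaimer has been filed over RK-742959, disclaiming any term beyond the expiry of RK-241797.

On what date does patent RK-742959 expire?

Natural term of RK-742959:
  Base: filing + 21 years → 23 June 2017.
  Prosecution Delay Deduction: −146 days → 28 January 2017.
Expiry of referenced patent RK-241797:
  Base: filing + 21 years → 24 March 2016.
  Prosecution Delay Deduction: −86 days → 29 December 2015.
Terminal disclaimer: RK-742959 expires on the earlier of 28 January 2017 and 29 December 2015.

December 29, 2015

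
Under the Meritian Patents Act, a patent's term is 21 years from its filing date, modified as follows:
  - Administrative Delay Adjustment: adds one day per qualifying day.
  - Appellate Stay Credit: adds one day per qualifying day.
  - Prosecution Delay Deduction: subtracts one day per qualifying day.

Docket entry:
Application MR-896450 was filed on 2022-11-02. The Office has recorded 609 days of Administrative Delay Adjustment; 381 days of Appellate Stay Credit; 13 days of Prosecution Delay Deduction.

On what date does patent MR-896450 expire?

Base term: filing date + 21 years → 2 November 2043.
Administrative Delay Adjustment: +609 days → 3 July 2045.
Appellate Stay Credit: +381 days → 19 July 2046.
Prosecution Delay Deduction: −13 days → 6 July 2046.

2046-07-06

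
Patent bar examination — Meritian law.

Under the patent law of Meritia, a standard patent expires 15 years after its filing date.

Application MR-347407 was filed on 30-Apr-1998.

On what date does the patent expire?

Filing date + 15 years → 30 April 2013.

2013-04-30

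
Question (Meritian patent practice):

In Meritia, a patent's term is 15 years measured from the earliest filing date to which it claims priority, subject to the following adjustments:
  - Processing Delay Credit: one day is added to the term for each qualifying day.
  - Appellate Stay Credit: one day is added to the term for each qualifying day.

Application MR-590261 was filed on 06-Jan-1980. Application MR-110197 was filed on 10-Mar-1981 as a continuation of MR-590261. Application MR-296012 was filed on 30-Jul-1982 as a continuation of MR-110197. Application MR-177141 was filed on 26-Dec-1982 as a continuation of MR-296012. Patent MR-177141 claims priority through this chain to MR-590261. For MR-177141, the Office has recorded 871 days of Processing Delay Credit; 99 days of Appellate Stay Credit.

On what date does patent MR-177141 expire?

Earliest priority filing: 6 January 1980.
Base term: 6 January 1980 + 15 years → 6 January 1995.
Processing Delay Credit: +871 days → 26 May 1997.
Appellate Stay Credit: +99 days → 2 September 1997.

1997-09-02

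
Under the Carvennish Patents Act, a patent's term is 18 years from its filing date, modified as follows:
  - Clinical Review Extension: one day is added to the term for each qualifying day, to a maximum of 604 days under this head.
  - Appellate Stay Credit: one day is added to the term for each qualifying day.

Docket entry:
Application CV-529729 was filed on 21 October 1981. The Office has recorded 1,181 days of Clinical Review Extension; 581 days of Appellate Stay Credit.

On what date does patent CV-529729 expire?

Base term: filing date + 18 years → 21 October 1999.
Clinical Review Extension: 1181 days claimed exceeds the 604-day cap, so +604 days → 16 June 2001.
Appellate Stay Credit: +581 days → 18 January 2003.

January 18, 2003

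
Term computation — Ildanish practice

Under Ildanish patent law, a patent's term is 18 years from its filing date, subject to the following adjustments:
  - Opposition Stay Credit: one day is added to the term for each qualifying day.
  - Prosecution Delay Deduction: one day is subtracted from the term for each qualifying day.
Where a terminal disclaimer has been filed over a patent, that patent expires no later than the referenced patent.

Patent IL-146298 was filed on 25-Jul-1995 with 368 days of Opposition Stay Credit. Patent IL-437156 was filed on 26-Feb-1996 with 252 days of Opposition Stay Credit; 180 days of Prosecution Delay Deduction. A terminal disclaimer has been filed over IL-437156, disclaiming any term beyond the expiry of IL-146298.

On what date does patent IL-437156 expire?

May 9, 2014

Natural term of IL-437156:
  Base: filing + 18 years → 26 February 2014.
  Opposition Stay Credit: +252 days → 5 November 2014.
  Prosecution Delay Deduction: −180 days → 9 May 2014.
Expiry of referenced patent IL-146298:
  Base: filing + 18 years → 25 July 2013.
  Opposition Stay Credit: +368 days → 28 July 2014.
Terminal disclaimer: IL-437156 expires on the earlier of 9 May 2014 and 28 July 2014.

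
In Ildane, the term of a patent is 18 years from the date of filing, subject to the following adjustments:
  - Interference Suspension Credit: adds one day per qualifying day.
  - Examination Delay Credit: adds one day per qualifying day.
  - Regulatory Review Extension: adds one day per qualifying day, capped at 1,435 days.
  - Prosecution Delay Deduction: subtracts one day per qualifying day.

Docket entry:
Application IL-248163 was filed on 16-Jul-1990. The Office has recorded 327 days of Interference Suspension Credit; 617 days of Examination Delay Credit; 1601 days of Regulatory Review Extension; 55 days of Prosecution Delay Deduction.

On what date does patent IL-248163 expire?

Base term: filing date + 18 years → 16 July 2008.
Interference Suspension Credit: +327 days → 8 June 2009.
Examination Delay Credit: +617 days → 15 February 2011.
Regulatory Review Extension: 1601 days claimed exceeds the 1435-day cap, so +1435 days → 20 January 2015.
Prosecution Delay Deduction: −55 days → 26 November 2014.

November 26, 2014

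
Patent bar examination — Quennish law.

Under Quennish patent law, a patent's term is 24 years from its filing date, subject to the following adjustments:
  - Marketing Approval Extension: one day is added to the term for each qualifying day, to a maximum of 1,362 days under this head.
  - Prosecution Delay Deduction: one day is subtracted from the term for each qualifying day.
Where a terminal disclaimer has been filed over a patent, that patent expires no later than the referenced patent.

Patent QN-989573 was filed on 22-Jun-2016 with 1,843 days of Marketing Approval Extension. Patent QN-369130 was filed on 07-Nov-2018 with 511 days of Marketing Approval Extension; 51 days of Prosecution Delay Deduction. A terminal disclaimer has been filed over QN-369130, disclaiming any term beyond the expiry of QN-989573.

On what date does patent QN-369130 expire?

Natural term of QN-369130:
  Base: filing + 24 years → 7 November 2042.
  Marketing Approval Extension: 511 days (within the 1362-day cap) → +511 days → 1 April 2044.
  Prosecution Delay Deduction: −51 days → 10 February 2044.
Expiry of referenced patent QN-989573:
  Base: filing + 24 years → 22 June 2040.
  Marketing Approval Extension: 1843 days claimed exceeds the 1362-day cap, so +1362 days → 15 March 2044.
Terminal disclaimer: QN-369130 expires on the earlier of 10 February 2044 and 15 March 2044.

February 10, 2044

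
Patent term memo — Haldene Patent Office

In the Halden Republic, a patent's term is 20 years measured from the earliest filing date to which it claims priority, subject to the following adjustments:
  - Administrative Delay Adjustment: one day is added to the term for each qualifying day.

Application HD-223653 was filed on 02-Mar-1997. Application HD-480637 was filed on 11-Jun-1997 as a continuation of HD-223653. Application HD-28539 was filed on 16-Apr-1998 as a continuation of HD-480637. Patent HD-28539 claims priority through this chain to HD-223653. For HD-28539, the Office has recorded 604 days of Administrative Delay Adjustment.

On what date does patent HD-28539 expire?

Earliest priority filing: 2 March 1997.
Base term: 2 March 1997 + 20 years → 2 March 2017.
Administrative Delay Adjustment: +604 days → 27 October 2018.

2018-10-27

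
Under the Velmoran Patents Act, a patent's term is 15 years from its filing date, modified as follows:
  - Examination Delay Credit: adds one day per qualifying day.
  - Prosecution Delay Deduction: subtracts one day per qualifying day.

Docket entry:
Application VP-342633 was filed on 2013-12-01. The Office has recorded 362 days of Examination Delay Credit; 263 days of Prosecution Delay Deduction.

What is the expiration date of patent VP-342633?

March 10, 2029

Base term: filing date + 15 years → 1 December 2028.
Examination Delay Credit: +362 days → 28 November 2029.
Prosecution Delay Deduction: −263 days → 10 March 2029.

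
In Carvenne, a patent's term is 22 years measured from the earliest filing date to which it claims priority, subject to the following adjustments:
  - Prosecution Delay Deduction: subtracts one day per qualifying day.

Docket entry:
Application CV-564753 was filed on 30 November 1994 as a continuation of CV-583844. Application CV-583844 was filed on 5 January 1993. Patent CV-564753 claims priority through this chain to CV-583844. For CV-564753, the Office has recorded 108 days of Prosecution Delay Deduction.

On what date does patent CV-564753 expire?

Earliest priority filing: 5 January 1993.
Base term: 5 January 1993 + 22 years → 5 January 2015.
Prosecution Delay Deduction: −108 days → 19 September 2014.

September 19, 2014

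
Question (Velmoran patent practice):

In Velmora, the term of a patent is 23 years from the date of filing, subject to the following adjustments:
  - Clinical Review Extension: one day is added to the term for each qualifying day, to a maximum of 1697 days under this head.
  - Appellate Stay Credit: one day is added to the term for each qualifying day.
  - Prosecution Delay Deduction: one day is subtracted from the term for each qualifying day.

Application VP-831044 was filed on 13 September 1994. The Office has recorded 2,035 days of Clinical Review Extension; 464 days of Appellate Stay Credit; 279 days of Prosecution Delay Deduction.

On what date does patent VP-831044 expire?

Base term: filing date + 23 years → 13 September 2017.
Clinical Review Extension: 2035 days claimed exceeds the 1697-day cap, so +1697 days → 7 May 2022.
Appellate Stay Credit: +464 days → 14 August 2023.
Prosecution Delay Deduction: −279 days → 8 November 2022.

November 8, 2022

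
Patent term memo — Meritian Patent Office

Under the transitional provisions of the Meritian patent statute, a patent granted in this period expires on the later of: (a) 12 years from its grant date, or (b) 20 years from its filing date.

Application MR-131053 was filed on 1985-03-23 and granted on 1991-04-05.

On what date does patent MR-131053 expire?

(a) grant + 12 years → 5 April 2003.
(b) filing + 20 years → 23 March 2005.
Later of the two: 23 March 2005.

2005-03-23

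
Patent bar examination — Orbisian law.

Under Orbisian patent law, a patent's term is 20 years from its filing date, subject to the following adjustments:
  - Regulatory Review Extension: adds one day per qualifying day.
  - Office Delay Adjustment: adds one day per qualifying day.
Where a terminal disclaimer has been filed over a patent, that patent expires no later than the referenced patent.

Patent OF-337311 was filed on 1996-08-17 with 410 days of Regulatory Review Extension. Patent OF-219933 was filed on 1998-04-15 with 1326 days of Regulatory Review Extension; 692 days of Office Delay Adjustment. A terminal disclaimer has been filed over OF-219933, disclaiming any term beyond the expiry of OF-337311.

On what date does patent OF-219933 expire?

Natural term of OF-219933:
  Base: filing + 20 years → 15 April 2018.
  Regulatory Review Extension: +1326 days → 1 December 2021.
  Office Delay Adjustment: +692 days → 24 October 2023.
Expiry of referenced patent OF-337311:
  Base: filing + 20 years → 17 August 2016.
  Regulatory Review Extension: +410 days → 1 October 2017.
Terminal disclaimer: OF-219933 expires on the earlier of 24 October 2023 and 1 October 2017.

October 1, 2017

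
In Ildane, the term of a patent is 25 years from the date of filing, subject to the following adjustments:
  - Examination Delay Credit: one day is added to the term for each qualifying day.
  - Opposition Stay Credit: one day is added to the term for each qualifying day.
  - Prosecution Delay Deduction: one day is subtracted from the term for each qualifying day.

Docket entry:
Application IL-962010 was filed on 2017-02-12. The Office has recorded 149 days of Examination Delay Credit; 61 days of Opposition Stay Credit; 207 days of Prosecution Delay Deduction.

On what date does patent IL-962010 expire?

Base term: filing date + 25 years → 12 February 2042.
Examination Delay Credit: +149 days → 11 July 2042.
Opposition Stay Credit: +61 days → 10 September 2042.
Prosecution Delay Deduction: −207 days → 15 February 2042.

2042-02-15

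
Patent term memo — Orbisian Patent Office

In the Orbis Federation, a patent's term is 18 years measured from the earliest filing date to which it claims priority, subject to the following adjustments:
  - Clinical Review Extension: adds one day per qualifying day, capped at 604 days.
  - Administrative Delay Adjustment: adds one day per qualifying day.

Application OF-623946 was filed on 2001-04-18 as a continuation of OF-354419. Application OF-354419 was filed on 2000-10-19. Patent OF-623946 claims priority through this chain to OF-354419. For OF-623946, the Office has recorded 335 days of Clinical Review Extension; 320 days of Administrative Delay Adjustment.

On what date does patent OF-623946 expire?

2020-08-04

Earliest priority filing: 19 October 2000.
Base term: 19 October 2000 + 18 years → 19 October 2018.
Clinical Review Extension: 335 days (within the 604-day cap) → +335 days → 19 September 2019.
Administrative Delay Adjustment: +320 days → 4 August 2020.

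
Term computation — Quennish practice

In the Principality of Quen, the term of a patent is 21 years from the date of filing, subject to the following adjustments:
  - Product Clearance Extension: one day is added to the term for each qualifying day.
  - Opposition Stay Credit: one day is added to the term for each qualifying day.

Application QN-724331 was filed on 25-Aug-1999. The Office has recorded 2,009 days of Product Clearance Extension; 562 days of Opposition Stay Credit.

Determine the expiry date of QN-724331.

Base term: filing date + 21 years → 25 August 2020.
Product Clearance Extension: +2009 days → 24 February 2026.
Opposition Stay Credit: +562 days → 9 September 2027.

2027-09-09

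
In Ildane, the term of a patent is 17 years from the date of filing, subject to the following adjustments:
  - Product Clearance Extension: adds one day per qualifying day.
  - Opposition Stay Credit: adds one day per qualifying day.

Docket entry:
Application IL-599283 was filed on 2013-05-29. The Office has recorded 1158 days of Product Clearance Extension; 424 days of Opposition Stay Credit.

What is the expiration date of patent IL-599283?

Base term: filing date + 17 years → 29 May 2030.
Product Clearance Extension: +1158 days → 30 July 2033.
Opposition Stay Credit: +424 days → 27 September 2034.

2034-09-27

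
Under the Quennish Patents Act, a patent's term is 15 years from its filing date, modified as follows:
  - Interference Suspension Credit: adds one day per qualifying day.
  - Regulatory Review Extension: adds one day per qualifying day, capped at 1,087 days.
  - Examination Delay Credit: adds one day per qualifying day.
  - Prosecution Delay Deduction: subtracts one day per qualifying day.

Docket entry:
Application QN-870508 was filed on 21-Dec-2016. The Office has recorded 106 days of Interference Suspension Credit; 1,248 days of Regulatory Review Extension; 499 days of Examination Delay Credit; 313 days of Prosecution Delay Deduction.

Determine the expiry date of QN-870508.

September 30, 2035

Base term: filing date + 15 years → 21 December 2031.
Interference Suspension Credit: +106 days → 5 April 2032.
Regulatory Review Extension: 1248 days claimed exceeds the 1087-day cap, so +1087 days → 28 March 2035.
Examination Delay Credit: +499 days → 8 August 2036.
Prosecution Delay Deduction: −313 days → 30 September 2035.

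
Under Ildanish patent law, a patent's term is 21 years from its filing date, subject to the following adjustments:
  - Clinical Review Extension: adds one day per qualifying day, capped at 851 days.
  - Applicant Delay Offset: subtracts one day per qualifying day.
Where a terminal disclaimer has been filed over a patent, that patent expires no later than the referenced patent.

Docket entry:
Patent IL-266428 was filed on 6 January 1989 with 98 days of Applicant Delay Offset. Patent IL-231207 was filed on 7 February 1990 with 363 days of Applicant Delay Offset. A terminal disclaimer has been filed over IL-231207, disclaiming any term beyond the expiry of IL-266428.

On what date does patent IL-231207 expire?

2009-09-30

Natural term of IL-231207:
  Base: filing + 21 years → 7 February 2011.
  Applicant Delay Offset: −363 days → 9 February 2010.
Expiry of referenced patent IL-266428:
  Base: filing + 21 years → 6 January 2010.
  Applicant Delay Offset: −98 days → 30 September 2009.
Terminal disclaimer: IL-231207 expires on the earlier of 9 February 2010 and 30 September 2009.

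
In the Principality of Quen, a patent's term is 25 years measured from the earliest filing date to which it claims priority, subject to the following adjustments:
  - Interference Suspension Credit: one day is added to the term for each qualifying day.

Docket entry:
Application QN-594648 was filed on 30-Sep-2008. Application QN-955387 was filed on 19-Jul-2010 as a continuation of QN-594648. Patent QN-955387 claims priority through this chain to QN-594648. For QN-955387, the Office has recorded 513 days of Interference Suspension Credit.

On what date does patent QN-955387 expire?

Earliest priority filing: 30 September 2008.
Base term: 30 September 2008 + 25 years → 30 September 2033.
Interference Suspension Credit: +513 days → 25 February 2035.

February 25, 2035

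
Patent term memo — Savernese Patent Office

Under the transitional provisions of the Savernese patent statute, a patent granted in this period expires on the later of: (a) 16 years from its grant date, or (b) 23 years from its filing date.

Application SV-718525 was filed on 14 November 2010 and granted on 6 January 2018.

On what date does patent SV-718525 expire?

(a) grant + 16 years → 6 January 2034.
(b) filing + 23 years → 14 November 2033.
Later of the two: 6 January 2034.

January 6, 2034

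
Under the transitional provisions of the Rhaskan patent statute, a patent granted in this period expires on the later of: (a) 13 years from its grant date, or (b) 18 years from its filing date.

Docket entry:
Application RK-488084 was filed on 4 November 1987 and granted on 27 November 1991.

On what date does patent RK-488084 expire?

(a) grant + 13 years → 27 November 2004.
(b) filing + 18 years → 4 November 2005.
Later of the two: 4 November 2005.

2005-11-04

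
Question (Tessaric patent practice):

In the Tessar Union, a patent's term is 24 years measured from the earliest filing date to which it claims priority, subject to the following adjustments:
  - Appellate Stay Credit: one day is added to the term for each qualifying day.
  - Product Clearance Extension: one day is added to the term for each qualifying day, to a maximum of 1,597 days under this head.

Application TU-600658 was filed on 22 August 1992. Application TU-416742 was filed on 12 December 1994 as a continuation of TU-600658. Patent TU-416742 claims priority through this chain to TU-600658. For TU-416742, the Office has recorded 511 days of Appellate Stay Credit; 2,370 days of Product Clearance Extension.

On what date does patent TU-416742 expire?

Earliest priority filing: 22 August 1992.
Base term: 22 August 1992 + 24 years → 22 August 2016.
Appellate Stay Credit: +511 days → 15 January 2018.
Product Clearance Extension: 2370 days claimed exceeds the 1597-day cap, so +1597 days → 31 May 2022.

2022-05-31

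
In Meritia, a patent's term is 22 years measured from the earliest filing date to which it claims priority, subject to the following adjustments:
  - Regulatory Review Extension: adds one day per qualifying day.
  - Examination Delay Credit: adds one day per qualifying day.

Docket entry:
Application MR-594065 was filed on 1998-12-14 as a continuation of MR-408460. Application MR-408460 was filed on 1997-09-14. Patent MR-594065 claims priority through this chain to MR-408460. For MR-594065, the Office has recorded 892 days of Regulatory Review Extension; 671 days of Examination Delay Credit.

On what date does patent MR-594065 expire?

December 25, 2023

Earliest priority filing: 14 September 1997.
Base term: 14 September 1997 + 22 years → 14 September 2019.
Regulatory Review Extension: +892 days → 22 February 2022.
Examination Delay Credit: +671 days → 25 December 2023.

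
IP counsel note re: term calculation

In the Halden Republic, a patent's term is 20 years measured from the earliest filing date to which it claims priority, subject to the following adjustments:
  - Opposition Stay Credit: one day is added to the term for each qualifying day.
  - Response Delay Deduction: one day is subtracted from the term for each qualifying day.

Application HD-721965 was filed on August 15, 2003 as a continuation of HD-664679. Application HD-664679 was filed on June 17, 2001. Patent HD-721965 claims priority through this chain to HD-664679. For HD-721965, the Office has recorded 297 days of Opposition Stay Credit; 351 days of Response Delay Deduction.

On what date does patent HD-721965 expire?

Earliest priority filing: 17 June 2001.
Base term: 17 June 2001 + 20 years → 17 June 2021.
Opposition Stay Credit: +297 days → 10 April 2022.
Response Delay Deduction: −351 days → 24 April 2021.

2021-04-24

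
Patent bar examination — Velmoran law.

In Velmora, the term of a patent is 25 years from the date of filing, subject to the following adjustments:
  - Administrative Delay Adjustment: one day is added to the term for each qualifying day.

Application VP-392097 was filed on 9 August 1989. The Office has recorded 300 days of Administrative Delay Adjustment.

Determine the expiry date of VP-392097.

Base term: filing date + 25 years → 9 August 2014.
Administrative Delay Adjustment: +300 days → 5 June 2015.

2015-06-05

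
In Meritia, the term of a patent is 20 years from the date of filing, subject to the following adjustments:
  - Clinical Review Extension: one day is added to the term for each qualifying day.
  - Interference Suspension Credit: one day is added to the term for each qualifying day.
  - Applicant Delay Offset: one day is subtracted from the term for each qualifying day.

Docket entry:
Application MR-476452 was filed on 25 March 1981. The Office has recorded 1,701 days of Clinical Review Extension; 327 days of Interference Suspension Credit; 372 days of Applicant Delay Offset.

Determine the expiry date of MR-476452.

Base term: filing date + 20 years → 25 March 2001.
Clinical Review Extension: +1701 days → 20 November 2005.
Interference Suspension Credit: +327 days → 13 October 2006.
Applicant Delay Offset: −372 days → 6 October 2005.

October 6, 2005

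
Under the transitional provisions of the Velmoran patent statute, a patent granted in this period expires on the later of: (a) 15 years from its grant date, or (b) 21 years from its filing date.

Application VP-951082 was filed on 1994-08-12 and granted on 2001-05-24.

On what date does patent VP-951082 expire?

(a) grant + 15 years → 24 May 2016.
(b) filing + 21 years → 12 August 2015.
Later of the two: 24 May 2016.

2016-05-24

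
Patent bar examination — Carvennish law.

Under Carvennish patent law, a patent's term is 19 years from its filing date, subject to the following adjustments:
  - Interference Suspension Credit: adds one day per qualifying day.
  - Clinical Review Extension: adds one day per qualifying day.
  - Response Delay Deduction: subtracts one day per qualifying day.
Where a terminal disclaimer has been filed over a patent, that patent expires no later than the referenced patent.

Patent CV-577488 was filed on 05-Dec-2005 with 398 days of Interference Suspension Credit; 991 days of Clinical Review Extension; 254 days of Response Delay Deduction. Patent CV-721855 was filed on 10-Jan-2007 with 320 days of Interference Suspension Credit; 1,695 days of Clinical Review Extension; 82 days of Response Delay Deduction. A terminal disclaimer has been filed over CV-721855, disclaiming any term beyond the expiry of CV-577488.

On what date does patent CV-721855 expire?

2028-01-14

Natural term of CV-721855:
  Base: filing + 19 years → 10 January 2026.
  Interference Suspension Credit: +320 days → 26 November 2026.
  Clinical Review Extension: +1695 days → 18 July 2031.
  Response Delay Deduction: −82 days → 27 April 2031.
Expiry of referenced patent CV-577488:
  Base: filing + 19 years → 5 December 2024.
  Interference Suspension Credit: +398 days → 7 January 2026.
  Clinical Review Extension: +991 days → 24 September 2028.
  Response Delay Deduction: −254 days → 14 January 2028.
Terminal disclaimer: CV-721855 expires on the earlier of 27 April 2031 and 14 January 2028.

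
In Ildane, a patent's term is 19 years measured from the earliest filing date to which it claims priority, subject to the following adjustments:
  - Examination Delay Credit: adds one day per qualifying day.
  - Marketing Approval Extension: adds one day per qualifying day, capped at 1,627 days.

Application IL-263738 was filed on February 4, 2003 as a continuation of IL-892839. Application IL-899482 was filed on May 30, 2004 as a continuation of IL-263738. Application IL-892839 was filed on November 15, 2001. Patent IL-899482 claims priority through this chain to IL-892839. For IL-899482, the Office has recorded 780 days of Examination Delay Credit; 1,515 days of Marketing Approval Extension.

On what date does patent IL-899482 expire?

Earliest priority filing: 15 November 2001.
Base term: 15 November 2001 + 19 years → 15 November 2020.
Examination Delay Credit: +780 days → 4 January 2023.
Marketing Approval Extension: 1515 days (within the 1627-day cap) → +1515 days → 27 February 2027.

February 27, 2027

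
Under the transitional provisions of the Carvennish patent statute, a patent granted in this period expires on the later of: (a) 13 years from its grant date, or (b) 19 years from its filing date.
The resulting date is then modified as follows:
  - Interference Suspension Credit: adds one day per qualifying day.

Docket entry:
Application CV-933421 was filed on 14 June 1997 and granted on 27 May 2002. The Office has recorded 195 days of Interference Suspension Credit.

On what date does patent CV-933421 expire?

(a) grant + 13 years → 27 May 2015.
(b) filing + 19 years → 14 June 2016.
Later of the two: 14 June 2016.
Interference Suspension Credit: +195 days → 26 December 2016.

December 26, 2016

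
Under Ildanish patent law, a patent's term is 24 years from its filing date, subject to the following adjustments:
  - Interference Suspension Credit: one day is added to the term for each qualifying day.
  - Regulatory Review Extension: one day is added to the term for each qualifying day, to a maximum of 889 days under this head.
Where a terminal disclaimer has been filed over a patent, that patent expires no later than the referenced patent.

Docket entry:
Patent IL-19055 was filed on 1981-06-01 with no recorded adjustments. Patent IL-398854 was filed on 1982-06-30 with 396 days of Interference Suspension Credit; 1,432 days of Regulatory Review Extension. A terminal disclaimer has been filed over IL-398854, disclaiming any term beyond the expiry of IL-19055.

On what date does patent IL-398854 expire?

June 1, 2005

Natural term of IL-398854:
  Base: filing + 24 years → 30 June 2006.
  Interference Suspension Credit: +396 days → 31 July 2007.
  Regulatory Review Extension: 1432 days claimed exceeds the 889-day cap, so +889 days → 5 January 2010.
Expiry of referenced patent IL-19055:
  Base: filing + 24 years → 1 June 2005.
Terminal disclaimer: IL-398854 expires on the earlier of 5 January 2010 and 1 June 2005.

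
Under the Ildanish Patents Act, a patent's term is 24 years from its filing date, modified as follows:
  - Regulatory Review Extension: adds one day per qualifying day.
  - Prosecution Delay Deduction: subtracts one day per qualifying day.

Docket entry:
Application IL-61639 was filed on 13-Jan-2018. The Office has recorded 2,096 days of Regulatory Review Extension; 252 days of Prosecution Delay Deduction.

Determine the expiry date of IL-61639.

Base term: filing date + 24 years → 13 January 2042.
Regulatory Review Extension: +2096 days → 10 October 2047.
Prosecution Delay Deduction: −252 days → 31 January 2047.

January 31, 2047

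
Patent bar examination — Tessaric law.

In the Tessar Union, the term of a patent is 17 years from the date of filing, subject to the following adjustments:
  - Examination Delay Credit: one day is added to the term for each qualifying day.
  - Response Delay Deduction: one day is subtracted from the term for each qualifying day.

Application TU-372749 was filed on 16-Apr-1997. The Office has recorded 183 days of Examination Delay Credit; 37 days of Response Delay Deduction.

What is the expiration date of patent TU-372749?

Base term: filing date + 17 years → 16 April 2014.
Examination Delay Credit: +183 days → 16 October 2014.
Response Delay Deduction: −37 days → 9 September 2014.

September 9, 2014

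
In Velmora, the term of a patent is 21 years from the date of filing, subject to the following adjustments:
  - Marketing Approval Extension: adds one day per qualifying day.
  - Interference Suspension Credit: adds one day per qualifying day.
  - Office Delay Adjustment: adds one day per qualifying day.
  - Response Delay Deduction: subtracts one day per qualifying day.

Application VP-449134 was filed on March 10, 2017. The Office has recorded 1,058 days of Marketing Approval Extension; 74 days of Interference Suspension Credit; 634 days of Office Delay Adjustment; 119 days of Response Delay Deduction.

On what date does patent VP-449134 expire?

September 12, 2042

Base term: filing date + 21 years → 10 March 2038.
Marketing Approval Extension: +1058 days → 31 January 2041.
Interference Suspension Credit: +74 days → 15 April 2041.
Office Delay Adjustment: +634 days → 9 January 2043.
Response Delay Deduction: −119 days → 12 September 2042.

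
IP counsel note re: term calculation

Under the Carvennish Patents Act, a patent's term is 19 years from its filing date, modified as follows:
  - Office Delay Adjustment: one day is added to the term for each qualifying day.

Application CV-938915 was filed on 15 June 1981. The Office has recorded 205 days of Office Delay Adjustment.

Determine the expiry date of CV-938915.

2001-01-06

Base term: filing date + 19 years → 15 June 2000.
Office Delay Adjustment: +205 days → 6 January 2001.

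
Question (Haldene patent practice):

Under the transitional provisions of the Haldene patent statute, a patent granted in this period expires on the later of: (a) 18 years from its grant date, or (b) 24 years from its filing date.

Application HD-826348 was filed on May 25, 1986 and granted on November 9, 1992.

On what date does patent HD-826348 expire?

November 9, 2010

(a) grant + 18 years → 9 November 2010.
(b) filing + 24 years → 25 May 2010.
Later of the two: 9 November 2010.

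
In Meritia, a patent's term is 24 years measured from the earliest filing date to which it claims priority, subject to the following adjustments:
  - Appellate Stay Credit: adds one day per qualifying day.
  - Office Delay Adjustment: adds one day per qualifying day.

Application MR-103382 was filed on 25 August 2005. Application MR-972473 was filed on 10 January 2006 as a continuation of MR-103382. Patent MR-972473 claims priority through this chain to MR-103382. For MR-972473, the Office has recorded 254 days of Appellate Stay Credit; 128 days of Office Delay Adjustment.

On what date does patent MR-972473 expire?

Earliest priority filing: 25 August 2005.
Base term: 25 August 2005 + 24 years → 25 August 2029.
Appellate Stay Credit: +254 days → 6 May 2030.
Office Delay Adjustment: +128 days → 11 September 2030.

September 11, 2030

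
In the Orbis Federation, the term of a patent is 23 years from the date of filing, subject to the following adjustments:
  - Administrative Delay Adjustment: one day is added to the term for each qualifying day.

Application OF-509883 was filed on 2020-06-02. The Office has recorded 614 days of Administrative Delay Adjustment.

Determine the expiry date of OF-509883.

February 5, 2045

Base term: filing date + 23 years → 2 June 2043.
Administrative Delay Adjustment: +614 days → 5 February 2045.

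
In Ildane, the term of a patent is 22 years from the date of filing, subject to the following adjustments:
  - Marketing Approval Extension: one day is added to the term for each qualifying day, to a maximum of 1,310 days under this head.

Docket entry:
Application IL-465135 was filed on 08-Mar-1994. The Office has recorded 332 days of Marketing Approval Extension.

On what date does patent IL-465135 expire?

Base term: filing date + 22 years → 8 March 2016.
Marketing Approval Extension: 332 days (within the 1310-day cap) → +332 days → 3 February 2017.

February 3, 2017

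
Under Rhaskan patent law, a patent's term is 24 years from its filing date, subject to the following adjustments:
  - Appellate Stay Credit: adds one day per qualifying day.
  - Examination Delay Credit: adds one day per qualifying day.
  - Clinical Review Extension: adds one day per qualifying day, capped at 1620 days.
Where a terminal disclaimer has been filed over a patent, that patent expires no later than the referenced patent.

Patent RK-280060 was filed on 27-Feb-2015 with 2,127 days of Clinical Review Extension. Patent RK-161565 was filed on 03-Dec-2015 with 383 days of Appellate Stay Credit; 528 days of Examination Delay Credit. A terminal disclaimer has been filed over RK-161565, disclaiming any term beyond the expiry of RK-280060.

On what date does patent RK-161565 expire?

2042-06-01

Natural term of RK-161565:
  Base: filing + 24 years → 3 December 2039.
  Appellate Stay Credit: +383 days → 20 December 2040.
  Examination Delay Credit: +528 days → 1 June 2042.
Expiry of referenced patent RK-280060:
  Base: filing + 24 years → 27 February 2039.
  Clinical Review Extension: 2127 days claimed exceeds the 1620-day cap, so +1620 days → 5 August 2043.
Terminal disclaimer: RK-161565 expires on the earlier of 1 June 2042 and 5 August 2043.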